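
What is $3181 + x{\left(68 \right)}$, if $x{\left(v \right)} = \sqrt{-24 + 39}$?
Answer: $3181 + \sqrt{15} \approx 3184.9$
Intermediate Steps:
$x{\left(v \right)} = \sqrt{15}$
$3181 + x{\left(68 \right)} = 3181 + \sqrt{15}$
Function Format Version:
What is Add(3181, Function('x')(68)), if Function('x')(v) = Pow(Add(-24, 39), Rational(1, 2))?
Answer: Add(3181, Pow(15, Rational(1, 2))) ≈ 3184.9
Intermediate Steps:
Function('x')(v) = Pow(15, Rational(1, 2))
Add(3181, Function('x')(68)) = Add(3181, Pow(15, Rational(1, 2)))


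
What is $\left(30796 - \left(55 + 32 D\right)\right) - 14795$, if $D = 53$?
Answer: $14250$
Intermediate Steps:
$\left(30796 - \left(55 + 32 D\right)\right) - 14795 = \left(30796 - 1751\right) - 14795 = 29045 - 14795 = 14250$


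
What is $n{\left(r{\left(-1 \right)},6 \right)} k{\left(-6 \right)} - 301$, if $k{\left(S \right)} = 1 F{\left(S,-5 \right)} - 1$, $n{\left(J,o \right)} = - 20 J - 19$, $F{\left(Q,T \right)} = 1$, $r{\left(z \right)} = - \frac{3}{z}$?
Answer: $-301$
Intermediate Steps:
$n{\left(J,o \right)} = -19 - 20 J$
$k{\left(S \right)} = 0$ ($k{\left(S \right)} = 1 \cdot 1 - 1 = 1 - 1 = 0$)
$n{\left(r{\left(-1 \right)},6 \right)} k{\left(-6 \right)} - 301 = \left(-19 - 20 \left(- \frac{3}{-1}\right)\right) 0 - 301 = \left(-19 - 20 \left(\left(-3\right) \left(-1\right)\right)\right) 0 - 301 = \left(-19 - 60\right) 0 - 301 = \left(-79\right) 0 - 301 = 0 - 301 = -301$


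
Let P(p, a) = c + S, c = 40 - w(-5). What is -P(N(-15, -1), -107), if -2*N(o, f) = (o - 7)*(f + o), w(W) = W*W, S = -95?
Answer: 80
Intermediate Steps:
w(W) = W²
c = 15 (c = 40 - 1*(-5)² = 40 - 1*25 = 40 - 25 = 15)
N(o, f) = -(-7 + o)*(f + o)/2 (N(o, f) = -(o - 7)*(f + o)/2 = -(-7 + o)*(f + o)/2)
P(p, a) = -80 (P(p, a) = 15 - 95 = -80)
-P(N(-15, -1), -107) = -1*(-80) = 80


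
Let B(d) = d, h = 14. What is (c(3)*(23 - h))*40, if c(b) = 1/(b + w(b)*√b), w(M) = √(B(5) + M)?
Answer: -72 + 48*√6 ≈ 45.576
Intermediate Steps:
w(M) = √(5 + M)
c(b) = 1/(b + √b*√(5 + b)) (c(b) = 1/(b + √(5 + b)*√b) = 1/(b + √b*√(5 + b)))
(c(3)*(23 - h))*40 = ((23 - 1*14)/(3 + √3*√(5 + 3)))*40 = ((23 - 14)/(3 + √3*√8))*40 = (9/(3 + √3*(2*√2)))*40 = (9/(3 + 2*√6))*40 = 360/(3 + 2*√6)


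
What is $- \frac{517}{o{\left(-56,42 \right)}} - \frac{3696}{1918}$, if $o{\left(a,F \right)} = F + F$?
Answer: $- \frac{93005}{11508} \approx -8.0818$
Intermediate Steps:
$o{\left(a,F \right)} = 2 F$
$- \frac{517}{o{\left(-56,42 \right)}} - \frac{3696}{1918} = - \frac{517}{2 \cdot 42} - \frac{3696}{1918} = - \frac{517}{84} - \frac{264}{137} = - \frac{93005}{11508}$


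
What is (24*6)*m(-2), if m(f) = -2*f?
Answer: 576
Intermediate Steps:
(24*6)*m(-2) = (24*6)*(-2*(-2)) = 144*4 = 576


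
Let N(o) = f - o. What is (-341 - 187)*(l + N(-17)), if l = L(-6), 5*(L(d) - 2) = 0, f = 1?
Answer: -10560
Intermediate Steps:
L(d) = 2 (L(d) = 2 + (1/5)*0 = 2 + 0 = 2)
l = 2
N(o) = 1 - o
(-341 - 187)*(l + N(-17)) = (-341 - 187)*(2 + (1 - 1*(-17))) = -528*(2 + (1 + 17)) = -528*(2 + 18) = -528*20 = -10560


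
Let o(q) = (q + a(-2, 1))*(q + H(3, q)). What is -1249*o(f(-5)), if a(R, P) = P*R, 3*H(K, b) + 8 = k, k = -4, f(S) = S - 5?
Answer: -209832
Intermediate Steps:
f(S) = -5 + S
H(K, b) = -4 (H(K, b) = -8/3 + (⅓)*(-4) = -8/3 - 4/3 = -4)
o(q) = (-4 + q)*(-2 + q) (o(q) = (q + 1*(-2))*(q - 4) = (q - 2)*(-4 + q) = (-2 + q)*(-4 + q) = (-4 + q)*(-2 + q))
-1249*o(f(-5)) = -1249*(8 + (-5 - 5)² - 6*(-5 - 5)) = -1249*(8 + (-10)² - 6*(-10)) = -1249*(8 + 100 + 60) = -1249*168 = -209832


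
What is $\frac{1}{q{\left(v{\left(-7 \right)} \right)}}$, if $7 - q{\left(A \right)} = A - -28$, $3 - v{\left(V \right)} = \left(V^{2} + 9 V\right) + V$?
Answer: $- \frac{1}{45} \approx -0.022222$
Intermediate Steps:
$v{\left(V \right)} = 3 - V^{2} - 10 V$ ($v{\left(V \right)} = 3 - \left(\left(V^{2} + 9 V\right) + V\right) = 3 - \left(V^{2} + 10 V\right) = 3 - V^{2} - 10 V$)
$q{\left(A \right)} = -21 - A$ ($q{\left(A \right)} = 7 - \left(A - -28\right) = 7 - \left(A + 28\right) = 7 - \left(28 + A\right) = -21 - A$)
$\frac{1}{q{\left(v{\left(-7 \right)} \right)}} = \frac{1}{-21 - \left(3 - \left(-7\right)^{2} - -70\right)} = \frac{1}{-21 - \left(3 - 49 + 70\right)} = \frac{1}{-21 - 24} = \frac{1}{-45} = - \frac{1}{45}$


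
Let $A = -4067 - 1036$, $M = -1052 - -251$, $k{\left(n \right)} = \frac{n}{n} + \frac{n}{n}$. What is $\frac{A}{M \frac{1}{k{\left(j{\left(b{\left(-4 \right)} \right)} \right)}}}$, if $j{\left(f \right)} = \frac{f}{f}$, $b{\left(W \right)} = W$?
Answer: $\frac{1134}{89} \approx 12.742$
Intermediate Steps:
$j{\left(f \right)} = 1$
$k{\left(n \right)} = 2$ ($k{\left(n \right)} = 1 + 1 = 2$)
$M = -801$ ($M = -1052 + 251 = -801$)
$A = -5103$
$\frac{A}{M \frac{1}{k{\left(j{\left(b{\left(-4 \right)} \right)} \right)}}} = - \frac{5103}{\left(-801\right) \frac{1}{2}} = - \frac{5103}{- \frac{801}{2}} = \left(-5103\right) \left(- \frac{2}{801}\right) = \frac{1134}{89}$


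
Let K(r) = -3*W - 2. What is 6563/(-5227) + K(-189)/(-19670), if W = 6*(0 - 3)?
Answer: -64683007/51407545 ≈ -1.2582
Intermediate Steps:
W = -18 (W = 6*(-3) = -18)
K(r) = 52 (K(r) = -3*(-18) - 2 = 54 - 2 = 52)
6563/(-5227) + K(-189)/(-19670) = 6563/(-5227) + 52/(-19670) = 6563*(-1/5227) + 52*(-1/19670) = -6563/5227 - 26/9835 = -64683007/51407545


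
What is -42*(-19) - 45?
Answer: 753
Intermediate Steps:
-42*(-19) - 45 = 798 - 45 = 753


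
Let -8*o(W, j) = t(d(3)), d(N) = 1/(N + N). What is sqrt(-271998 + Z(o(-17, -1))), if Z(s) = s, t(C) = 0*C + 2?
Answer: I*sqrt(1087993)/2 ≈ 521.53*I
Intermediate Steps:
d(N) = 1/(2*N)
t(C) = 2 (t(C) = 0 + 2 = 2)
o(W, j) = -1/4 (o(W, j) = -1/8*2 = -1/4)
sqrt(-271998 + Z(o(-17, -1))) = sqrt(-271998 - 1/4) = sqrt(-1087993/4) = I*sqrt(1087993)/2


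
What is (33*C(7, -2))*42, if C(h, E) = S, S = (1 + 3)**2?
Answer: 22176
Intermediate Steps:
S = 16 (S = 4**2 = 16)
C(h, E) = 16
(33*C(7, -2))*42 = (33*16)*42 = 528*42 = 22176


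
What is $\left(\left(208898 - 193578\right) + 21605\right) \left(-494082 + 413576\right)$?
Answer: $-2972684050$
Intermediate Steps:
$\left(\left(208898 - 193578\right) + 21605\right) \left(-494082 + 413576\right) = \left(\left(208898 - 193578\right) + 21605\right) \left(-80506\right) = \left(15320 + 21605\right) \left(-80506\right) = 36925 \left(-80506\right) = -2972684050$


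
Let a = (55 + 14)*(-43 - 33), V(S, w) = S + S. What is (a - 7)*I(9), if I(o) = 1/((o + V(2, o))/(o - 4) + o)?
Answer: -26255/58 ≈ -452.67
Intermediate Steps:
V(S, w) = 2*S
a = -5244 (a = 69*(-76) = -5244)
I(o) = 1/(o + (4 + o)/(-4 + o)) (I(o) = 1/((o + 2*2)/(o - 4) + o) = 1/((o + 4)/(-4 + o) + o) = 1/((4 + o)/(-4 + o) + o) = 1/(o + (4 + o)/(-4 + o)))
(a - 7)*I(9) = (-5244 - 7)*((-4 + 9)/(4 + 9² - 3*9)) = -5251*5/(4 + 81 - 27) = -5251*5/58 = -26255/58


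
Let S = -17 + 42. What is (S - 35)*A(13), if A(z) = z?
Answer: -130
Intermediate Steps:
S = 25
(S - 35)*A(13) = (25 - 35)*13 = -10*13 = -130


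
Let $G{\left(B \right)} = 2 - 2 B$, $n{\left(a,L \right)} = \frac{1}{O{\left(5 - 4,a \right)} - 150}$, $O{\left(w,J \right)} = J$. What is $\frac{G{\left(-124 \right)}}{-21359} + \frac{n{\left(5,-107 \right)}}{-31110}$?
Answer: $- \frac{1127716141}{96349381050} \approx -0.011704$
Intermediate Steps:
$n{\left(a,L \right)} = \frac{1}{-150 + a}$ ($n{\left(a,L \right)} = \frac{1}{a - 150} = \frac{1}{-150 + a}$)
$\frac{G{\left(-124 \right)}}{-21359} + \frac{n{\left(5,-107 \right)}}{-31110} = \frac{2 - -248}{-21359} + \frac{1}{\left(-150 + 5\right) \left(-31110\right)} = \left(2 + 248\right) \left(- \frac{1}{21359}\right) + \frac{1}{-145} \left(- \frac{1}{31110}\right) = 250 \left(- \frac{1}{21359}\right) - - \frac{1}{4510950} = - \frac{250}{21359} + \frac{1}{4510950} = - \frac{1127716141}{96349381050}$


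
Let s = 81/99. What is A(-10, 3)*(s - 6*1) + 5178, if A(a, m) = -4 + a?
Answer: 57756/11 ≈ 5250.5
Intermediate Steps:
s = 9/11 (s = 81*(1/99) = 9/11 ≈ 0.81818)
A(-10, 3)*(s - 6*1) + 5178 = (-4 - 10)*(9/11 - 6*1) + 5178 = -14*(9/11 - 6) + 5178 = -14*(-57/11) + 5178 = 798/11 + 5178 = 57756/11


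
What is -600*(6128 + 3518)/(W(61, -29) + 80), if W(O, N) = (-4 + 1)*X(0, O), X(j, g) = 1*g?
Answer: 5787600/103 ≈ 56190.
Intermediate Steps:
X(j, g) = g
W(O, N) = -3*O (W(O, N) = (-4 + 1)*O = -3*O)
-600*(6128 + 3518)/(W(61, -29) + 80) = -600*(6128 + 3518)/(-3*61 + 80) = -5787600/(-183 + 80) = -5787600/(-103) = -5787600*(-1)/103 = -600*(-9646/103) = 5787600/103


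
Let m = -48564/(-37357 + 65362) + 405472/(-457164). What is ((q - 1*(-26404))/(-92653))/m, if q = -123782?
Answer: -51946609848165/129548026288582 ≈ -0.40098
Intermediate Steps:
m = -2796412988/1066906485 (m = -48564/28005 + 405472*(-1/457164) = -48564*1/28005 - 101368/114291 = -16188/9335 - 101368/114291 = -2796412988/1066906485 ≈ -2.6210)
((q - 1*(-26404))/(-92653))/m = ((-123782 - 1*(-26404))/(-92653))/(-2796412988/1066906485) = ((-123782 + 26404)*(-1/92653))*(-1066906485/2796412988) = -97378*(-1/92653)*(-1066906485/2796412988) = (97378/92653)*(-1066906485/2796412988) = -51946609848165/129548026288582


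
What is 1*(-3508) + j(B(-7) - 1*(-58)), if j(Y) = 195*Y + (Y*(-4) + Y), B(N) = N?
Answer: 6284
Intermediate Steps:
j(Y) = 192*Y (j(Y) = 195*Y + (-4*Y + Y) = 195*Y - 3*Y = 192*Y)
1*(-3508) + j(B(-7) - 1*(-58)) = 1*(-3508) + 192*(-7 - 1*(-58)) = -3508 + 192*(-7 + 58) = -3508 + 192*51 = -3508 + 9792 = 6284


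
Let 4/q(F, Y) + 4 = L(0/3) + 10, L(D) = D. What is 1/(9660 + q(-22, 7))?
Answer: 3/28982 ≈ 0.00010351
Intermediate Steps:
q(F, Y) = 2/3 (q(F, Y) = 4/(-4 + (0/3 + 10)) = 4/(-4 + (0*(1/3) + 10)) = 4/(-4 + (0 + 10)) = 4/(-4 + 10) = 4/6 = 4*(1/6) = 2/3)
1/(9660 + q(-22, 7)) = 1/(9660 + 2/3) = 1/(28982/3) = 3/28982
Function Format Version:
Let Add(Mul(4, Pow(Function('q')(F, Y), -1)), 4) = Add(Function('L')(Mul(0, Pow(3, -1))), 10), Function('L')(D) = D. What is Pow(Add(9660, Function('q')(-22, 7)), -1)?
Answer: Rational(3, 28982) ≈ 0.00010351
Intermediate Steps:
Function('q')(F, Y) = Rational(2, 3) (Function('q')(F, Y) = Mul(4, Pow(Add(-4, Add(Mul(0, Pow(3, -1)), 10)), -1)) = Mul(4, Pow(Add(-4, Add(Mul(0, Rational(1, 3)), 10)), -1)) = Mul(4, Pow(Add(-4, Add(0, 10)), -1)) = Mul(4, Pow(Add(-4, 10), -1)) = Mul(4, Pow(6, -1)) = Mul(4, Rational(1, 6)) = Rational(2, 3))
Pow(Add(9660, Function('q')(-22, 7)), -1) = Pow(Add(9660, Rational(2, 3)), -1) = Pow(Rational(28982, 3), -1) = Rational(3, 28982)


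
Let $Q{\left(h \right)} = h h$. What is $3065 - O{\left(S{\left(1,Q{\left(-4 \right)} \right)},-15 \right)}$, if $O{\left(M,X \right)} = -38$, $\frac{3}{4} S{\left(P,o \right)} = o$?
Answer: $3103$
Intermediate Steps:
$Q{\left(h \right)} = h^{2}$
$S{\left(P,o \right)} = \frac{4 o}{3}$
$3065 - O{\left(S{\left(1,Q{\left(-4 \right)} \right)},-15 \right)} = 3065 - -38 = 3065 + 38 = 3103$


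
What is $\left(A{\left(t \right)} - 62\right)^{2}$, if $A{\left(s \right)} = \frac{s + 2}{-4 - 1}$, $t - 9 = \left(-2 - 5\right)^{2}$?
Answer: $5476$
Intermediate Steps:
$t = 58$ ($t = 9 + \left(-2 - 5\right)^{2} = 9 + \left(-7\right)^{2} = 9 + 49 = 58$)
$A{\left(s \right)} = - \frac{2}{5} - \frac{s}{5}$ ($A{\left(s \right)} = \frac{2 + s}{-5} = \left(2 + s\right) \left(- \frac{1}{5}\right) = - \frac{2}{5} - \frac{s}{5}$)
$\left(A{\left(t \right)} - 62\right)^{2} = \left(\left(- \frac{2}{5} - \frac{58}{5}\right) - 62\right)^{2} = \left(-12 - 62\right)^{2} = \left(-74\right)^{2} = 5476$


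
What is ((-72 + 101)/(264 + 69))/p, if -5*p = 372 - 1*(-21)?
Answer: -145/130869 ≈ -0.0011080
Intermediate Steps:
p = -393/5 (p = -(372 - 1*(-21))/5 = -(372 + 21)/5 = -⅕*393 = -393/5 ≈ -78.600)
((-72 + 101)/(264 + 69))/p = ((-72 + 101)/(264 + 69))/(-393/5) = (29/333)*(-5/393) = -145/130869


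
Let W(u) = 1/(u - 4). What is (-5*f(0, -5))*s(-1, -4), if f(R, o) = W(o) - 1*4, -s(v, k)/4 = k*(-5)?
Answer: -14800/9 ≈ -1644.4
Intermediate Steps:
W(u) = 1/(-4 + u)
s(v, k) = 20*k (s(v, k) = -4*k*(-5) = -(-20)*k = 20*k)
f(R, o) = -4 + 1/(-4 + o) (f(R, o) = 1/(-4 + o) - 1*4 = 1/(-4 + o) - 4 = -4 + 1/(-4 + o))
(-5*f(0, -5))*s(-1, -4) = (-5*(17 - 4*(-5))/(-4 - 5))*(20*(-4)) = -5*(17 + 20)/(-9)*(-80) = -(-5)*37/9*(-80) = -5*(-37/9)*(-80) = (185/9)*(-80) = -14800/9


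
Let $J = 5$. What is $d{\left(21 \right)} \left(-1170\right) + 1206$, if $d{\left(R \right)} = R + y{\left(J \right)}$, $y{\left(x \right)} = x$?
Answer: $-29214$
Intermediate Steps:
$d{\left(R \right)} = 5 + R$ ($d{\left(R \right)} = R + 5 = 5 + R$)
$d{\left(21 \right)} \left(-1170\right) + 1206 = \left(5 + 21\right) \left(-1170\right) + 1206 = 26 \left(-1170\right) + 1206 = -30420 + 1206 = -29214$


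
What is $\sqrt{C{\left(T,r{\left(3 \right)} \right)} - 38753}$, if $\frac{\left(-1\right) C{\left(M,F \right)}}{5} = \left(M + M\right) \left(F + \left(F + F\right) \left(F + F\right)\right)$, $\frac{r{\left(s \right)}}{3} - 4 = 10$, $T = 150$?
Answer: $i \sqrt{10685753} \approx 3268.9 i$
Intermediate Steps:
$r{\left(s \right)} = 42$ ($r{\left(s \right)} = 12 + 3 \cdot 10 = 12 + 30 = 42$)
$C{\left(M,F \right)} = - 10 M \left(F + 4 F^{2}\right)$ ($C{\left(M,F \right)} = - 5 \left(M + M\right) \left(F + \left(F + F\right) \left(F + F\right)\right) = - 5 \cdot 2 M \left(F + 2 F 2 F\right) = - 5 \cdot 2 M \left(F + 4 F^{2}\right) = - 10 M \left(F + 4 F^{2}\right)$)
$\sqrt{C{\left(T,r{\left(3 \right)} \right)} - 38753} = \sqrt{\left(-10\right) 42 \cdot 150 \left(1 + 4 \cdot 42\right) - 38753} = \sqrt{\left(-10\right) 42 \cdot 150 \left(1 + 168\right) - 38753} = \sqrt{\left(-10\right) 42 \cdot 150 \cdot 169 - 38753} = \sqrt{-10647000 - 38753} = \sqrt{-10685753} = i \sqrt{10685753}$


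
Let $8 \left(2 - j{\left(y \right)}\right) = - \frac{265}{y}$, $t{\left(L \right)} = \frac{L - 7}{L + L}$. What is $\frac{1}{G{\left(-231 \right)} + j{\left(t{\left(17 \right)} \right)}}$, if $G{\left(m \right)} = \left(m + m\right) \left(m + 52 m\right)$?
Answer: $\frac{8}{45251045} \approx 1.7679 \cdot 10^{-7}$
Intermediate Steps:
$t{\left(L \right)} = \frac{-7 + L}{2 L}$
$j{\left(y \right)} = 2 + \frac{265}{8 y}$ ($j{\left(y \right)} = 2 - \frac{\left(-265\right) \frac{1}{y}}{8} = 2 + \frac{265}{8 y}$)
$G{\left(m \right)} = 106 m^{2}$ ($G{\left(m \right)} = 2 m 53 m = 106 m^{2}$)
$\frac{1}{G{\left(-231 \right)} + j{\left(t{\left(17 \right)} \right)}} = \frac{1}{106 \left(-231\right)^{2} + \left(2 + \frac{265}{8 \frac{-7 + 17}{2 \cdot 17}}\right)} = \frac{1}{106 \cdot 53361 + \left(2 + \frac{265}{8 \cdot \frac{1}{2} \cdot \frac{1}{17} \cdot 10}\right)} = \frac{1}{5656266 + \left(2 + \frac{265}{8 \cdot \frac{5}{17}}\right)} = \frac{1}{5656266 + \left(2 + \frac{265}{8} \cdot \frac{17}{5}\right)} = \frac{1}{5656266 + \left(2 + \frac{901}{8}\right)} = \frac{1}{5656266 + \frac{917}{8}} = \frac{1}{\frac{45251045}{8}} = \frac{8}{45251045}$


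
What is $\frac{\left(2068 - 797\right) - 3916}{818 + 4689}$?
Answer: $- \frac{2645}{5507} \approx -0.4803$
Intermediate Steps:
$\frac{\left(2068 - 797\right) - 3916}{818 + 4689} = \frac{1271 - 3916}{5507} = \left(-2645\right) \frac{1}{5507} = - \frac{2645}{5507}$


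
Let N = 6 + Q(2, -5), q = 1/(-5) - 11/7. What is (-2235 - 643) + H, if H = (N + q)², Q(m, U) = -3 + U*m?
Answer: -3431301/1225 ≈ -2801.1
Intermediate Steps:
q = -62/35 (q = 1*(-⅕) - 11*⅐ = -⅕ - 11/7 = -62/35 ≈ -1.7714)
N = -7 (N = 6 + (-3 - 5*2) = 6 + (-3 - 10) = 6 - 13 = -7)
H = 94249/1225 (H = (-7 - 62/35)² = (-307/35)² = 94249/1225 ≈ 76.938)
(-2235 - 643) + H = (-2235 - 643) + 94249/1225 = -2878 + 94249/1225 = -3431301/1225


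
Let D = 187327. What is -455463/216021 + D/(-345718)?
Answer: -65976107767/24894116026 ≈ -2.6503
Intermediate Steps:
-455463/216021 + D/(-345718) = -455463/216021 + 187327/(-345718) = -455463*1/216021 + 187327*(-1/345718) = -151821/72007 - 187327/345718 = -65976107767/24894116026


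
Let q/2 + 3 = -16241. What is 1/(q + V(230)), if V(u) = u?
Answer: -1/32258 ≈ -3.1000e-5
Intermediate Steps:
q = -32488 (q = -6 + 2*(-16241) = -6 - 32482 = -32488)
1/(q + V(230)) = 1/(-32488 + 230) = 1/(-32258) = -1/32258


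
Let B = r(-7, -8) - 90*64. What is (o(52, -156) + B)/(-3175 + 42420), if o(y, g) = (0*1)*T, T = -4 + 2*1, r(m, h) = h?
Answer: -5768/39245 ≈ -0.14697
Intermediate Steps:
T = -2 (T = -4 + 2 = -2)
B = -5768 (B = -8 - 90*64 = -8 - 5760 = -5768)
o(y, g) = 0 (o(y, g) = (0*1)*(-2) = 0*(-2) = 0)
(o(52, -156) + B)/(-3175 + 42420) = (0 - 5768)/(-3175 + 42420) = -5768/39245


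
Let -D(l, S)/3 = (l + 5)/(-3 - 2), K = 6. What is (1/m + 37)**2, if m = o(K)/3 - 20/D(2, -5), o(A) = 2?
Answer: 9991921/7396 ≈ 1351.0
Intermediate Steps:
D(l, S) = 3 + 3*l/5 (D(l, S) = -3*(l + 5)/(-3 - 2) = -3*(5 + l)/(-5) = -3*(5 + l)*(-1)/5 = -3*(-1 - l/5) = 3 + 3*l/5)
m = -86/21 (m = 2/3 - 20/(3 + (3/5)*2) = 2*(1/3) - 20/(3 + 6/5) = 2/3 - 20/21/5 = 2/3 - 20*5/21 = 2/3 - 100/21 = -86/21 ≈ -4.0952)
(1/m + 37)**2 = (1/(-86/21) + 37)**2 = (-21/86 + 37)**2 = (3161/86)**2 = 9991921/7396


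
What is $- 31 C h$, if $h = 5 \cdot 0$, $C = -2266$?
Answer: $0$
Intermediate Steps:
$h = 0$
$- 31 C h = \left(-31\right) \left(-2266\right) 0 = 70246 \cdot 0 = 0$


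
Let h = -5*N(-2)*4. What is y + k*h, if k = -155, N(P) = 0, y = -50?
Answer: -50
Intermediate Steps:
h = 0 (h = -5*0*4 = 0*4 = 0)
y + k*h = -50 - 155*0 = -50 + 0 = -50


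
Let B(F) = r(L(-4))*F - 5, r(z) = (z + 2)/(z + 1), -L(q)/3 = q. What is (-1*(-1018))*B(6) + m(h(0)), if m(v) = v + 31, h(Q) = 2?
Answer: 19771/13 ≈ 1520.8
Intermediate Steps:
L(q) = -3*q
m(v) = 31 + v
r(z) = (2 + z)/(1 + z)
B(F) = -5 + 14*F/13 (B(F) = ((2 - 3*(-4))/(1 - 3*(-4)))*F - 5 = ((2 + 12)/(1 + 12))*F - 5 = (14/13)*F - 5 = ((1/13)*14)*F - 5 = 14*F/13 - 5 = -5 + 14*F/13)
(-1*(-1018))*B(6) + m(h(0)) = (-1*(-1018))*(-5 + (14/13)*6) + (31 + 2) = 1018*(-5 + 84/13) + 33 = 1018*(19/13) + 33 = 19342/13 + 33 = 19771/13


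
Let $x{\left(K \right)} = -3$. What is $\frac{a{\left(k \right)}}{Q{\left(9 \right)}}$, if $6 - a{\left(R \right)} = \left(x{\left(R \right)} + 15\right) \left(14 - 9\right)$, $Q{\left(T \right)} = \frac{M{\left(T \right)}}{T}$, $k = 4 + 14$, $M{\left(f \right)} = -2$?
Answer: $243$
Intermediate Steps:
$k = 18$
$Q{\left(T \right)} = - \frac{2}{T}$
$a{\left(R \right)} = -54$ ($a{\left(R \right)} = 6 - \left(-3 + 15\right) \left(14 - 9\right) = 6 - 12 \cdot 5 = 6 - 60 = -54$)
$\frac{a{\left(k \right)}}{Q{\left(9 \right)}} = - \frac{54}{\left(-2\right) \frac{1}{9}} = - \frac{54}{- \frac{2}{9}} = \left(-54\right) \left(- \frac{9}{2}\right) = 243$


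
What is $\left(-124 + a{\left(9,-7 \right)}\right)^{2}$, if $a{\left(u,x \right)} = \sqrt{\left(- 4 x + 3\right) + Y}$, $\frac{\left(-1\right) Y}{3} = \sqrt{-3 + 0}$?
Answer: $\left(124 - \sqrt{31 - 3 i \sqrt{3}}\right)^{2} \approx 14021.0 + 110.1 i$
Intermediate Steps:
$Y = - 3 i \sqrt{3}$ ($Y = - 3 \sqrt{-3 + 0} = - 3 \sqrt{-3} = - 3 i \sqrt{3} \approx - 5.1962 i$)
$a{\left(u,x \right)} = \sqrt{3 - 4 x - 3 i \sqrt{3}}$ ($a{\left(u,x \right)} = \sqrt{\left(- 4 x + 3\right) - 3 i \sqrt{3}} = \sqrt{\left(3 - 4 x\right) - 3 i \sqrt{3}} = \sqrt{3 - 4 x - 3 i \sqrt{3}}$)
$\left(-124 + a{\left(9,-7 \right)}\right)^{2} = \left(-124 + \sqrt{3 - -28 - 3 i \sqrt{3}}\right)^{2} = \left(-124 + \sqrt{3 + 28 - 3 i \sqrt{3}}\right)^{2} = \left(-124 + \sqrt{31 - 3 i \sqrt{3}}\right)^{2}$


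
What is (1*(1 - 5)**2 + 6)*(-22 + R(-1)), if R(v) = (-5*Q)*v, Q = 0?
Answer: -484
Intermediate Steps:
R(v) = 0 (R(v) = (-5*0)*v = 0*v = 0)
(1*(1 - 5)**2 + 6)*(-22 + R(-1)) = (1*(1 - 5)**2 + 6)*(-22 + 0) = (1*(-4)**2 + 6)*(-22) = (1*16 + 6)*(-22) = (16 + 6)*(-22) = 22*(-22) = -484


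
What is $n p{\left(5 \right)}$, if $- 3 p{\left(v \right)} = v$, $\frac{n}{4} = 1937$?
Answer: $- \frac{38740}{3} \approx -12913.0$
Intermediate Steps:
$n = 7748$ ($n = 4 \cdot 1937 = 7748$)
$p{\left(v \right)} = - \frac{v}{3}$
$n p{\left(5 \right)} = 7748 \left(\left(- \frac{1}{3}\right) 5\right) = 7748 \left(- \frac{5}{3}\right) = - \frac{38740}{3}$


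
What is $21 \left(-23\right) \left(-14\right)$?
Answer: $6762$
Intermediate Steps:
$21 \left(-23\right) \left(-14\right) = \left(-483\right) \left(-14\right) = 6762$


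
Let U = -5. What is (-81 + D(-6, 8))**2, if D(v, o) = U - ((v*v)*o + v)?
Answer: 135424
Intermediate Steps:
D(v, o) = -5 - v - o*v**2 (D(v, o) = -5 - ((v*v)*o + v) = -5 - (v**2*o + v) = -5 - (o*v**2 + v) = -5 - (v + o*v**2) = -5 + (-v - o*v**2) = -5 - v - o*v**2)
(-81 + D(-6, 8))**2 = (-81 + (-5 - 1*(-6) - 1*8*(-6)**2))**2 = (-81 + (-5 + 6 - 1*8*36))**2 = (-81 + (-5 + 6 - 288))**2 = (-81 - 287)**2 = (-368)**2 = 135424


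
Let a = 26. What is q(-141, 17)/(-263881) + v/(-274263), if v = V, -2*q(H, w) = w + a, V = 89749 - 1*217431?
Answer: 67397500993/144745589406 ≈ 0.46563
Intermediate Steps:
V = -127682 (V = 89749 - 217431 = -127682)
q(H, w) = -13 - w/2 (q(H, w) = -(w + 26)/2 = -(26 + w)/2 = -13 - w/2)
v = -127682
q(-141, 17)/(-263881) + v/(-274263) = (-13 - 1/2*17)/(-263881) - 127682/(-274263) = (-13 - 17/2)*(-1/263881) - 127682*(-1/274263) = -43/2*(-1/263881) + 127682/274263 = 43/527762 + 127682/274263 = 67397500993/144745589406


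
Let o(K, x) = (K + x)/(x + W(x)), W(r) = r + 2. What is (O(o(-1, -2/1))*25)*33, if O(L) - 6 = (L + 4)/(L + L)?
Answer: 12925/2 ≈ 6462.5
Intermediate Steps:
W(r) = 2 + r
o(K, x) = (K + x)/(2 + 2*x) (o(K, x) = (K + x)/(x + (2 + x)) = (K + x)/(2 + 2*x))
O(L) = 6 + (4 + L)/(2*L) (O(L) = 6 + (L + 4)/(L + L) = 6 + (4 + L)/((2*L)) = 6 + (4 + L)*(1/(2*L)) = 6 + (4 + L)/(2*L))
(O(o(-1, -2/1))*25)*33 = ((13/2 + 2/(((-1 - 2/1)/(2*(1 - 2/1)))))*25)*33 = ((13/2 + 2/(((-1 - 2*1)/(2*(1 - 2*1)))))*25)*33 = ((13/2 + 2/(((-1 - 2)/(2*(1 - 2)))))*25)*33 = ((13/2 + 2/(((½)*(-3)/(-1))))*25)*33 = ((13/2 + 2/(((½)*(-1)*(-3))))*25)*33 = ((13/2 + 2/(3/2))*25)*33 = ((13/2 + 2*(⅔))*25)*33 = ((13/2 + 4/3)*25)*33 = ((47/6)*25)*33 = (1175/6)*33 = 12925/2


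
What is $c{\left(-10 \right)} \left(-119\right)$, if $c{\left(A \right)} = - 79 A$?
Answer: $-94010$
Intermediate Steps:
$c{\left(-10 \right)} \left(-119\right) = \left(-79\right) \left(-10\right) \left(-119\right) = 790 \left(-119\right) = -94010$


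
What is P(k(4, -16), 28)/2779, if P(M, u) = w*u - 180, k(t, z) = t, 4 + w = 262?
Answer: 7044/2779 ≈ 2.5347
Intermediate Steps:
w = 258 (w = -4 + 262 = 258)
P(M, u) = -180 + 258*u (P(M, u) = 258*u - 180 = -180 + 258*u)
P(k(4, -16), 28)/2779 = (-180 + 258*28)/2779 = (-180 + 7224)*(1/2779) = 7044*(1/2779) = 7044/2779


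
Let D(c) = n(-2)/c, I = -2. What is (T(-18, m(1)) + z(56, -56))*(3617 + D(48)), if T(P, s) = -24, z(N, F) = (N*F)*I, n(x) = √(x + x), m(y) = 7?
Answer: 22599016 + 781*I/3 ≈ 2.2599e+7 + 260.33*I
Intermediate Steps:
n(x) = √2*√x (n(x) = √(2*x) = √2*√x)
z(N, F) = -2*F*N (z(N, F) = (N*F)*(-2) = (F*N)*(-2) = -2*F*N)
D(c) = 2*I/c (D(c) = (√2*√(-2))/c = (√2*(I*√2))/c = (2*I)/c = 2*I/c)
(T(-18, m(1)) + z(56, -56))*(3617 + D(48)) = (-24 - 2*(-56)*56)*(3617 + 2*I/48) = (-24 + 6272)*(3617 + 2*I*(1/48)) = 6248*(3617 + I/24) = 22599016 + 781*I/3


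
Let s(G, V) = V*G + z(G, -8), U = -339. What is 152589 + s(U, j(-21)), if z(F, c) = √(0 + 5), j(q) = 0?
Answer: 152589 + √5 ≈ 1.5259e+5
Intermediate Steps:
z(F, c) = √5
s(G, V) = √5 + G*V (s(G, V) = V*G + √5 = G*V + √5 = √5 + G*V)
152589 + s(U, j(-21)) = 152589 + (√5 - 339*0) = 152589 + (√5 + 0) = 152589 + √5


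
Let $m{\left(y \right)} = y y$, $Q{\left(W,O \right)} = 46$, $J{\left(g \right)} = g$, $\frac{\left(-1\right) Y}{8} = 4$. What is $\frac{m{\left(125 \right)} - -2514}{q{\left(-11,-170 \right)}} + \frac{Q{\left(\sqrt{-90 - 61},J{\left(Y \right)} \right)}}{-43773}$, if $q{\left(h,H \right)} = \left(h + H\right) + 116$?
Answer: $- \frac{794001437}{2845245} \approx -279.06$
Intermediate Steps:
$Y = -32$ ($Y = \left(-8\right) 4 = -32$)
$m{\left(y \right)} = y^{2}$
$q{\left(h,H \right)} = 116 + H + h$ ($q{\left(h,H \right)} = \left(H + h\right) + 116 = 116 + H + h$)
$\frac{m{\left(125 \right)} - -2514}{q{\left(-11,-170 \right)}} + \frac{Q{\left(\sqrt{-90 - 61},J{\left(Y \right)} \right)}}{-43773} = \frac{125^{2} - -2514}{116 - 170 - 11} + \frac{46}{-43773} = \frac{15625 + 2514}{-65} + 46 \left(- \frac{1}{43773}\right) = 18139 \left(- \frac{1}{65}\right) - \frac{46}{43773} = - \frac{18139}{65} - \frac{46}{43773} = - \frac{794001437}{2845245}$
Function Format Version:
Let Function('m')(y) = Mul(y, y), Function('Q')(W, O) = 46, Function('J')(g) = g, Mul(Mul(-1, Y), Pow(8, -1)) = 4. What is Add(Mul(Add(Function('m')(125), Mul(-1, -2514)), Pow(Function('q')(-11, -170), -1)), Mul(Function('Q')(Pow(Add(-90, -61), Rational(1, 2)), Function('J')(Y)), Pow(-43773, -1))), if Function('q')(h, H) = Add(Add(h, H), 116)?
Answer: Rational(-794001437, 2845245) ≈ -279.06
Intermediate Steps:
Y = -32 (Y = Mul(-8, 4) = -32)
Function('m')(y) = Pow(y, 2)
Function('q')(h, H) = Add(116, H, h) (Function('q')(h, H) = Add(Add(H, h), 116) = Add(116, H, h))
Add(Mul(Add(Function('m')(125), Mul(-1, -2514)), Pow(Function('q')(-11, -170), -1)), Mul(Function('Q')(Pow(Add(-90, -61), Rational(1, 2)), Function('J')(Y)), Pow(-43773, -1))) = Add(Mul(Add(Pow(125, 2), Mul(-1, -2514)), Pow(Add(116, -170, -11), -1)), Mul(46, Pow(-43773, -1))) = Add(Mul(Add(15625, 2514), Pow(-65, -1)), Mul(46, Rational(-1, 43773))) = Add(Mul(18139, Rational(-1, 65)), Rational(-46, 43773)) = Add(Rational(-18139, 65), Rational(-46, 43773)) = Rational(-794001437, 2845245)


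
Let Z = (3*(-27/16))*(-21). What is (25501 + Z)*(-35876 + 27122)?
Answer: -1793331309/8 ≈ -2.2417e+8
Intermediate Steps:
Z = 1701/16 (Z = (3*(-27*1/16))*(-21) = (3*(-27/16))*(-21) = -81/16*(-21) = 1701/16 ≈ 106.31)
(25501 + Z)*(-35876 + 27122) = (25501 + 1701/16)*(-35876 + 27122) = (409717/16)*(-8754) = -1793331309/8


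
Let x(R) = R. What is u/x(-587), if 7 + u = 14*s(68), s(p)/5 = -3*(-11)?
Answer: -2303/587 ≈ -3.9233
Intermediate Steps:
s(p) = 165 (s(p) = 5*(-3*(-11)) = 5*33 = 165)
u = 2303 (u = -7 + 14*165 = -7 + 2310 = 2303)
u/x(-587) = 2303/(-587) = 2303*(-1/587) = -2303/587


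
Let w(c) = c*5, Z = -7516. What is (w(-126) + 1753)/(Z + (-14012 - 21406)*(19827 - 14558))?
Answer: -1123/186624958 ≈ -6.0174e-6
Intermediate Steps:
w(c) = 5*c
(w(-126) + 1753)/(Z + (-14012 - 21406)*(19827 - 14558)) = (5*(-126) + 1753)/(-7516 + (-14012 - 21406)*(19827 - 14558)) = (-630 + 1753)/(-7516 - 35418*5269) = 1123/(-7516 - 186617442) = 1123/(-186624958) = 1123*(-1/186624958) = -1123/186624958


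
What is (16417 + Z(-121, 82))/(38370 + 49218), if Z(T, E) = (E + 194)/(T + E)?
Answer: 213329/1138644 ≈ 0.18735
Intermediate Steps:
Z(T, E) = (194 + E)/(E + T)
(16417 + Z(-121, 82))/(38370 + 49218) = (16417 + (194 + 82)/(82 - 121))/(38370 + 49218) = (16417 + 276/(-39))/87588 = (16417 - 1/39*276)*(1/87588) = (16417 - 92/13)*(1/87588) = (213329/13)*(1/87588) = 213329/1138644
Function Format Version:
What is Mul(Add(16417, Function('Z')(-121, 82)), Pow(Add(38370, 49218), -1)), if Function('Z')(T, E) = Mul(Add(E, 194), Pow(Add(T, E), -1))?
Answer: Rational(213329, 1138644) ≈ 0.18735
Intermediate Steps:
Function('Z')(T, E) = Mul(Pow(Add(E, T), -1), Add(194, E)) (Function('Z')(T, E) = Mul(Add(194, E), Pow(Add(E, T), -1)) = Mul(Pow(Add(E, T), -1), Add(194, E)))
Mul(Add(16417, Function('Z')(-121, 82)), Pow(Add(38370, 49218), -1)) = Mul(Add(16417, Mul(Pow(Add(82, -121), -1), Add(194, 82))), Pow(Add(38370, 49218), -1)) = Mul(Add(16417, Mul(Pow(-39, -1), 276)), Pow(87588, -1)) = Mul(Add(16417, Mul(Rational(-1, 39), 276)), Rational(1, 87588)) = Mul(Add(16417, Rational(-92, 13)), Rational(1, 87588)) = Mul(Rational(213329, 13), Rational(1, 87588)) = Rational(213329, 1138644)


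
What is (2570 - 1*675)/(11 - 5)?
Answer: 1895/6 ≈ 315.83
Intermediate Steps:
(2570 - 1*675)/(11 - 5) = (2570 - 675)/6 = (⅙)*1895 = 1895/6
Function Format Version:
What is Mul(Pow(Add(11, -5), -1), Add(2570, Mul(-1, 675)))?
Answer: Rational(1895, 6) ≈ 315.83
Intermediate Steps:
Mul(Pow(Add(11, -5), -1), Add(2570, Mul(-1, 675))) = Mul(Pow(6, -1), Add(2570, -675)) = Mul(Rational(1, 6), 1895) = Rational(1895, 6)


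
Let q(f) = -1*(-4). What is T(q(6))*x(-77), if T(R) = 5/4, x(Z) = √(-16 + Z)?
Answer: 5*I*√93/4 ≈ 12.055*I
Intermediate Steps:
q(f) = 4
T(R) = 5/4 (T(R) = 5*(¼) = 5/4)
T(q(6))*x(-77) = 5*√(-16 - 77)/4 = 5*√(-93)/4 = 5*(I*√93)/4 = 5*I*√93/4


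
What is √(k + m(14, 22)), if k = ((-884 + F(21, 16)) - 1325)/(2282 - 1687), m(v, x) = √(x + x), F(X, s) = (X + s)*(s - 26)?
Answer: √(-1534505 + 708050*√11)/595 ≈ 1.5162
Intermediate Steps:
F(X, s) = (-26 + s)*(X + s) (F(X, s) = (X + s)*(-26 + s) = (-26 + s)*(X + s))
m(v, x) = √2*√x (m(v, x) = √(2*x) = √2*√x)
k = -2579/595 (k = ((-884 + (16² - 26*21 - 26*16 + 21*16)) - 1325)/(2282 - 1687) = ((-884 + (256 - 546 - 416 + 336)) - 1325)/595 = ((-884 - 370) - 1325)*(1/595) = (-1254 - 1325)*(1/595) = -2579*1/595 = -2579/595 ≈ -4.3345)
√(k + m(14, 22)) = √(-2579/595 + √2*√22) = √(-2579/595 + 2*√11)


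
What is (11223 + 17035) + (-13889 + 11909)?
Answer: 26278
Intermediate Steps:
(11223 + 17035) + (-13889 + 11909) = 28258 - 1980 = 26278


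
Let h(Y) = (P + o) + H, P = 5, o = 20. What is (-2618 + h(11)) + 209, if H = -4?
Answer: -2388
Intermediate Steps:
h(Y) = 21 (h(Y) = (5 + 20) - 4 = 25 - 4 = 21)
(-2618 + h(11)) + 209 = (-2618 + 21) + 209 = -2597 + 209 = -2388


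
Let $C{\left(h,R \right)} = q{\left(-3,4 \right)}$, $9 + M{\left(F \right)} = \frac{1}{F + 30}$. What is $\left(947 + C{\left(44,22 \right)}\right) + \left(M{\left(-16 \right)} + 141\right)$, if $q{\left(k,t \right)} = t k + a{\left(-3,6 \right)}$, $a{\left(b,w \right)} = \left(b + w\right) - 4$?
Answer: $\frac{14925}{14} \approx 1066.1$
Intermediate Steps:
$M{\left(F \right)} = -9 + \frac{1}{30 + F}$ ($M{\left(F \right)} = -9 + \frac{1}{F + 30} = -9 + \frac{1}{30 + F}$)
$a{\left(b,w \right)} = -4 + b + w$
$q{\left(k,t \right)} = -1 + k t$ ($q{\left(k,t \right)} = t k - 1 = k t - 1 = -1 + k t$)
$C{\left(h,R \right)} = -13$ ($C{\left(h,R \right)} = -1 - 12 = -13$)
$\left(947 + C{\left(44,22 \right)}\right) + \left(M{\left(-16 \right)} + 141\right) = \left(947 - 13\right) + \left(\frac{-269 - -144}{30 - 16} + 141\right) = 934 + \left(\frac{-269 + 144}{14} + 141\right) = 934 + \left(\frac{1}{14} \left(-125\right) + 141\right) = 934 + \left(- \frac{125}{14} + 141\right) = 934 + \frac{1849}{14} = \frac{14925}{14}$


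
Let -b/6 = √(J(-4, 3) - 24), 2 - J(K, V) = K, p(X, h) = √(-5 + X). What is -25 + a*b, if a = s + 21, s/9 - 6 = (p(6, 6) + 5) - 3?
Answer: -25 - 1836*I*√2 ≈ -25.0 - 2596.5*I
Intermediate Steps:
s = 81 (s = 54 + 9*((√(-5 + 6) + 5) - 3) = 54 + 9*((√1 + 5) - 3) = 54 + 9*((1 + 5) - 3) = 54 + 9*(6 - 3) = 54 + 9*3 = 54 + 27 = 81)
J(K, V) = 2 - K
a = 102 (a = 81 + 21 = 102)
b = -18*I*√2 (b = -6*√((2 - 1*(-4)) - 24) = -6*√((2 + 4) - 24) = -6*√(6 - 24) = -18*I*√2 ≈ -25.456*I)
-25 + a*b = -25 + 102*(-18*I*√2) = -25 - 1836*I*√2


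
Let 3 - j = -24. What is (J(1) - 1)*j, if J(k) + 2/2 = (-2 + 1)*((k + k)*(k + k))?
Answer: -162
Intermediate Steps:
j = 27 (j = 3 - 1*(-24) = 3 + 24 = 27)
J(k) = -1 - 4*k² (J(k) = -1 + (-2 + 1)*((k + k)*(k + k)) = -1 - 2*k*2*k = -1 - 4*k²)
(J(1) - 1)*j = ((-1 - 4*1²) - 1)*27 = ((-1 - 4*1) - 1)*27 = ((-1 - 4) - 1)*27 = (-5 - 1)*27 = -6*27 = -162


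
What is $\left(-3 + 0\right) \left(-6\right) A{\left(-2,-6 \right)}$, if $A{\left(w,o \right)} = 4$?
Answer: $72$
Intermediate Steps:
$\left(-3 + 0\right) \left(-6\right) A{\left(-2,-6 \right)} = \left(-3 + 0\right) \left(-6\right) 4 = \left(-3\right) \left(-6\right) 4 = 18 \cdot 4 = 72$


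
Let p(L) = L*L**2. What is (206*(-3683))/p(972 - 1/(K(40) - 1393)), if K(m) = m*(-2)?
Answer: -2424807014836266/2934998916764155093 ≈ -0.00082617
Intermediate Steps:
K(m) = -2*m
p(L) = L**3
(206*(-3683))/p(972 - 1/(K(40) - 1393)) = (206*(-3683))/((972 - 1/(-2*40 - 1393))**3) = -758698/(972 - 1/(-80 - 1393))**3 = -758698/(972 - 1/(-1473))**3 = -758698/(972 - 1*(-1/1473))**3 = -758698/(972 + 1/1473)**3 = -758698/((1431757/1473)**3) = -758698/2934998916764155093/3196010817 = -758698*3196010817/2934998916764155093 = -2424807014836266/2934998916764155093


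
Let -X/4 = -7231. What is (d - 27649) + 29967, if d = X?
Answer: 31242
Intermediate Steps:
X = 28924 (X = -4*(-7231) = 28924)
d = 28924
(d - 27649) + 29967 = (28924 - 27649) + 29967 = 1275 + 29967 = 31242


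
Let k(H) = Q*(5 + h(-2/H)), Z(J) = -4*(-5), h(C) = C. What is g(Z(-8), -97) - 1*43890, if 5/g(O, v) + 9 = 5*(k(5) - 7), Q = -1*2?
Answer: -790021/18 ≈ -43890.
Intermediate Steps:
Q = -2
Z(J) = 20
k(H) = -10 + 4/H (k(H) = -2*(5 - 2/H) = -10 + 4/H)
g(O, v) = -1/18 (g(O, v) = 5/(-9 + 5*((-10 + 4/5) - 7)) = 5/(-9 + 5*(-46/5 - 7)) = 5/(-9 + 5*(-81/5)) = 5/(-9 - 81) = 5/(-90) = 5*(-1/90) = -1/18)
g(Z(-8), -97) - 1*43890 = -1/18 - 1*43890 = -1/18 - 43890 = -790021/18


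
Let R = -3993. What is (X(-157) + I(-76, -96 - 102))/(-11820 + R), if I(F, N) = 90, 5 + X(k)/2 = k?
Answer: 26/1757 ≈ 0.014798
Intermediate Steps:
X(k) = -10 + 2*k
(X(-157) + I(-76, -96 - 102))/(-11820 + R) = ((-10 + 2*(-157)) + 90)/(-11820 - 3993) = ((-10 - 314) + 90)/(-15813) = (-324 + 90)*(-1/15813) = -234*(-1/15813) = 26/1757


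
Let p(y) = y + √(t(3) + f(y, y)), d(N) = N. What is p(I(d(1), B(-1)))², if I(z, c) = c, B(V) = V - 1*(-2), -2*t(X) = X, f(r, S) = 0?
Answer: -½ + I*√6 ≈ -0.5 + 2.4495*I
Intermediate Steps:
t(X) = -X/2
B(V) = 2 + V (B(V) = V + 2 = 2 + V)
p(y) = y + I*√6/2 (p(y) = y + √(-½*3 + 0) = y + √(-3/2 + 0) = y + √(-3/2) = y + I*√6/2)
p(I(d(1), B(-1)))² = ((2 - 1) + I*√6/2)² = (1 + I*√6/2)²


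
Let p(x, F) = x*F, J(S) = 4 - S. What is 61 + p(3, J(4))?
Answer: 61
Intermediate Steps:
p(x, F) = F*x
61 + p(3, J(4)) = 61 + (4 - 1*4)*3 = 61 + (4 - 4)*3 = 61 + 0*3 = 61 + 0 = 61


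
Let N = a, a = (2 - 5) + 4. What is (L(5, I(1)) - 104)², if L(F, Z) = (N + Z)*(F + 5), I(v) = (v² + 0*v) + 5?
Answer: 1156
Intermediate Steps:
a = 1 (a = -3 + 4 = 1)
N = 1
I(v) = 5 + v² (I(v) = (v² + 0) + 5 = v² + 5 = 5 + v²)
L(F, Z) = (1 + Z)*(5 + F) (L(F, Z) = (1 + Z)*(F + 5) = (1 + Z)*(5 + F))
(L(5, I(1)) - 104)² = ((5 + 5 + 5*(5 + 1²) + 5*(5 + 1²)) - 104)² = ((5 + 5 + 5*(5 + 1) + 5*(5 + 1)) - 104)² = ((5 + 5 + 5*6 + 5*6) - 104)² = ((5 + 5 + 30 + 30) - 104)² = (70 - 104)² = (-34)² = 1156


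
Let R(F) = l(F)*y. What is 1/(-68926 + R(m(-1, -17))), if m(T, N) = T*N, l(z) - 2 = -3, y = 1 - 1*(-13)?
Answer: -1/68940 ≈ -1.4505e-5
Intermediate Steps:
y = 14 (y = 1 + 13 = 14)
l(z) = -1 (l(z) = 2 - 3 = -1)
m(T, N) = N*T
R(F) = -14 (R(F) = -1*14 = -14)
1/(-68926 + R(m(-1, -17))) = 1/(-68926 - 14) = 1/(-68940) = -1/68940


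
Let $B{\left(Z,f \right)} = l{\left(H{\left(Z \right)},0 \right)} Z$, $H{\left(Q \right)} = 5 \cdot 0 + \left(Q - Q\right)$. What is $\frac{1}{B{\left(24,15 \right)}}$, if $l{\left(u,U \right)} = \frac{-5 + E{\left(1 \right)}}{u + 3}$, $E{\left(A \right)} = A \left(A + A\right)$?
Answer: $- \frac{1}{24} \approx -0.041667$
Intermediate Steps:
$E{\left(A \right)} = 2 A^{2}$ ($E{\left(A \right)} = A 2 A = 2 A^{2}$)
$H{\left(Q \right)} = 0$ ($H{\left(Q \right)} = 0 + 0 = 0$)
$l{\left(u,U \right)} = - \frac{3}{3 + u}$ ($l{\left(u,U \right)} = \frac{-5 + 2 \cdot 1^{2}}{u + 3} = \frac{-5 + 2 \cdot 1}{3 + u} = \frac{-5 + 2}{3 + u} = - \frac{3}{3 + u}$)
$B{\left(Z,f \right)} = - Z$ ($B{\left(Z,f \right)} = - \frac{3}{3 + 0} Z = - \frac{3}{3} Z = \left(-3\right) \frac{1}{3} Z = - Z$)
$\frac{1}{B{\left(24,15 \right)}} = \frac{1}{\left(-1\right) 24} = \frac{1}{-24} = - \frac{1}{24}$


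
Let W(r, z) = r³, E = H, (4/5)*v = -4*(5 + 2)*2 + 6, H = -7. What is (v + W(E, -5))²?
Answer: 657721/4 ≈ 1.6443e+5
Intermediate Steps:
v = -125/2 (v = 5*(-4*(5 + 2)*2 + 6)/4 = 5*(-4*7*2 + 6)/4 = 5*(-28*2 + 6)/4 = 5*(-56 + 6)/4 = (5/4)*(-50) = -125/2 ≈ -62.500)
E = -7
(v + W(E, -5))² = (-125/2 + (-7)³)² = (-125/2 - 343)² = (-811/2)² = 657721/4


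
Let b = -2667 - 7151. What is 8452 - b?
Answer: 18270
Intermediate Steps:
b = -9818
8452 - b = 8452 - 1*(-9818) = 8452 + 9818 = 18270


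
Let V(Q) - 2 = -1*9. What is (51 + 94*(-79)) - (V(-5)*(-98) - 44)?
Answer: -8017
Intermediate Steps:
V(Q) = -7 (V(Q) = 2 - 1*9 = 2 - 9 = -7)
(51 + 94*(-79)) - (V(-5)*(-98) - 44) = (51 + 94*(-79)) - (-7*(-98) - 44) = (51 - 7426) - (686 - 44) = -7375 - 1*642 = -7375 - 642 = -8017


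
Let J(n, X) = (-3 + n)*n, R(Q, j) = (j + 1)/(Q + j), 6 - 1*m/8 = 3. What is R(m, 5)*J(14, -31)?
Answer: 924/29 ≈ 31.862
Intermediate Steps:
m = 24 (m = 48 - 8*3 = 48 - 24 = 24)
R(Q, j) = (1 + j)/(Q + j)
J(n, X) = n*(-3 + n)
R(m, 5)*J(14, -31) = ((1 + 5)/(24 + 5))*(14*(-3 + 14)) = (6/29)*(14*11) = ((1/29)*6)*154 = (6/29)*154 = 924/29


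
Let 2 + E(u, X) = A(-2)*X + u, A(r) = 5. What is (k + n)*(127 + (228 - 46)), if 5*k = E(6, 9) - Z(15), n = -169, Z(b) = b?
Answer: -250599/5 ≈ -50120.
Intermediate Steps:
E(u, X) = -2 + u + 5*X (E(u, X) = -2 + (5*X + u) = -2 + (u + 5*X) = -2 + u + 5*X)
k = 34/5 (k = ((-2 + 6 + 5*9) - 1*15)/5 = ((-2 + 6 + 45) - 15)/5 = (49 - 15)/5 = (⅕)*34 = 34/5 ≈ 6.8000)
(k + n)*(127 + (228 - 46)) = (34/5 - 169)*(127 + (228 - 46)) = -811*(127 + 182)/5 = -811/5*309 = -250599/5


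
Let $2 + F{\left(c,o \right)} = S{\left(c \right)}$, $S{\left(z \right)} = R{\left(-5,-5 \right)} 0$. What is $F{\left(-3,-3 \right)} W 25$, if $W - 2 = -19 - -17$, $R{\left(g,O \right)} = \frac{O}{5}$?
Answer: $0$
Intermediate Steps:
$R{\left(g,O \right)} = \frac{O}{5}$ ($R{\left(g,O \right)} = O \frac{1}{5} = \frac{O}{5}$)
$W = 0$ ($W = 2 - 2 = 0$)
$S{\left(z \right)} = 0$ ($S{\left(z \right)} = \frac{1}{5} \left(-5\right) 0 = \left(-1\right) 0 = 0$)
$F{\left(c,o \right)} = -2$ ($F{\left(c,o \right)} = -2 + 0 = -2$)
$F{\left(-3,-3 \right)} W 25 = \left(-2\right) 0 \cdot 25 = 0 \cdot 25 = 0$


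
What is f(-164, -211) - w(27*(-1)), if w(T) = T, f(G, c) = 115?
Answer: 142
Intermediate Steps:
f(-164, -211) - w(27*(-1)) = 115 - 27*(-1) = 115 - 1*(-27) = 115 + 27 = 142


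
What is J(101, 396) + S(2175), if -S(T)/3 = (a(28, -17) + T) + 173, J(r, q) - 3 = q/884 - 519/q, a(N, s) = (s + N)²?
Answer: -216014653/29172 ≈ -7404.9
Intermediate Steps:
a(N, s) = (N + s)²
J(r, q) = 3 - 519/q + q/884 (J(r, q) = 3 + (q/884 - 519/q) = 3 + (-519/q + q/884) = 3 - 519/q + q/884)
S(T) = -882 - 3*T (S(T) = -3*(((28 - 17)² + T) + 173) = -3*((11² + T) + 173) = -3*((121 + T) + 173) = -3*(294 + T) = -882 - 3*T)
J(101, 396) + S(2175) = (3 - 519/396 + (1/884)*396) + (-882 - 3*2175) = (3 - 519*1/396 + 99/221) + (-882 - 6525) = (3 - 173/132 + 99/221) - 7407 = 62351/29172 - 7407 = -216014653/29172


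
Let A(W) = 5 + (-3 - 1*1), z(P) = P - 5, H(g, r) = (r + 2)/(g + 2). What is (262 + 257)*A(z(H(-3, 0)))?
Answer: 519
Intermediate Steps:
H(g, r) = (2 + r)/(2 + g)
z(P) = -5 + P
A(W) = 1 (A(W) = 5 + (-3 - 1) = 5 - 4 = 1)
(262 + 257)*A(z(H(-3, 0))) = (262 + 257)*1 = 519*1 = 519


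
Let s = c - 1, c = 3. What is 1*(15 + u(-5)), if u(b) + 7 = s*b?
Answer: -2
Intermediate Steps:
s = 2 (s = 3 - 1 = 2)
u(b) = -7 + 2*b
1*(15 + u(-5)) = 1*(15 + (-7 + 2*(-5))) = 1*(15 + (-7 - 10)) = 1*(15 - 17) = 1*(-2) = -2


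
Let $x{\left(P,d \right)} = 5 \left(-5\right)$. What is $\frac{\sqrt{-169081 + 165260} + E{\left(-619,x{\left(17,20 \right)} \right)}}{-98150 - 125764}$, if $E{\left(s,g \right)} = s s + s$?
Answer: $- \frac{63757}{37319} - \frac{i \sqrt{3821}}{223914} \approx -1.7084 - 0.00027606 i$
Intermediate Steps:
$x{\left(P,d \right)} = -25$
$E{\left(s,g \right)} = s + s^{2}$ ($E{\left(s,g \right)} = s^{2} + s = s + s^{2}$)
$\frac{\sqrt{-169081 + 165260} + E{\left(-619,x{\left(17,20 \right)} \right)}}{-98150 - 125764} = \frac{\sqrt{-169081 + 165260} - 619 \left(1 - 619\right)}{-98150 - 125764} = \frac{\sqrt{-3821} - -382542}{-223914} = \left(i \sqrt{3821} + 382542\right) \left(- \frac{1}{223914}\right) = \left(382542 + i \sqrt{3821}\right) \left(- \frac{1}{223914}\right) = - \frac{63757}{37319} - \frac{i \sqrt{3821}}{223914}$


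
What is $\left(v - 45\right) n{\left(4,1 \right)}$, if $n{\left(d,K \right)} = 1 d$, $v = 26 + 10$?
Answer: $-36$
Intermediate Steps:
$v = 36$
$n{\left(d,K \right)} = d$
$\left(v - 45\right) n{\left(4,1 \right)} = \left(36 - 45\right) 4 = \left(-9\right) 4 = -36$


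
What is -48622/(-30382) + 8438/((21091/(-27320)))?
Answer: -3501410153259/320393381 ≈ -10928.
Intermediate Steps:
-48622/(-30382) + 8438/((21091/(-27320))) = -48622*(-1/30382) + 8438/((21091*(-1/27320))) = 24311/15191 + 8438/(-21091/27320) = 24311/15191 + 8438*(-27320/21091) = 24311/15191 - 230526160/21091 = -3501410153259/320393381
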